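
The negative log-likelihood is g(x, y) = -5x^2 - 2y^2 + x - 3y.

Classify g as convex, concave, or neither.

g is quadratic, so its Hessian is the constant matrix H = [[-10, 0], [0, -4]].
det(H) = 40, tr(H) = -14.
det(H) > 0 and tr(H) < 0, so H is negative definite everywhere: concave.

concave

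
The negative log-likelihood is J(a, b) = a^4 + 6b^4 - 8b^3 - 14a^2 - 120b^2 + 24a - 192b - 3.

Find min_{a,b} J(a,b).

-1784

J(a,b) separates as P(a) + Q(b) − 3, so its minimum is min P + min Q − 3.
P'(a) = 4(a - 2)(a - 1)(a + 3) vanishes at a ∈ {-3, 1, 2}; Q'(b) = 24(b - 4)(b + 1)(b + 2) vanishes at b ∈ {-2, -1, 4}.
Local minima of P (where P''>0): P(-3)=-117, P(2)=8. Local minima of Q: Q(-2)=64, Q(4)=-1664.
So the global minimum of J is P(-3) + Q(4) − 3 = -117 − 1664 − 3 = -1784, attained at (-3, 4).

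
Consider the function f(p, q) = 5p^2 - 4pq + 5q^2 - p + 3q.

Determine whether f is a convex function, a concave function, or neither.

convex

f is quadratic, so its Hessian is the constant matrix H = [[10, -4], [-4, 10]].
det(H) = 84, tr(H) = 20.
det(H) > 0 and tr(H) > 0, so H is positive definite everywhere: convex.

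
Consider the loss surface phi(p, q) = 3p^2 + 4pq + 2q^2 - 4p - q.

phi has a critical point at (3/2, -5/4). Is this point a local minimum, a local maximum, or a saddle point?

local minimum

The Hessian of phi is constant: H = [[6, 4], [4, 4]].
det(H) = 6·4 − 4² = 8.
det(H) > 0 and tr(H) = 10 > 0, so H is positive definite and the point is a local minimum.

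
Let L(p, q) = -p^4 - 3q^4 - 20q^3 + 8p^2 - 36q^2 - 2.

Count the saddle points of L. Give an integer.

4

L separates as a function of p plus a function of q, so ∇L=0 decouples.
∂L/∂p = -4p(p - 2)(p + 2) = 0 at p ∈ {-2, 0, 2}; ∂L/∂q = -12q(q + 2)(q + 3) = 0 at q ∈ {-3, -2, 0}.
The Hessian is diagonal: diag(L_pp, L_qq). Second derivatives: L_pp(-2)=-32, L_pp(0)=16, L_pp(2)=-32; L_qq(-3)=-36, L_qq(-2)=24, L_qq(0)=-72.
Saddle points occur where the two diagonal entries have opposite signs: (-2, -2), (0, -3), (0, 0), (2, -2). Count: 4.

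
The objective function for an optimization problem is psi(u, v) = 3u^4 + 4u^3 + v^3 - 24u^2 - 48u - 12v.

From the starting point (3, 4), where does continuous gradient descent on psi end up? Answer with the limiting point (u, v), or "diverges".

psi is separable, so gradient descent decouples: u follows -∂psi/∂u, v follows -∂psi/∂v.
∂psi/∂u = 12(u - 2)(u + 1)(u + 2); at u=3 this is 240, so u decreases.
∂psi/∂v = 3(v - 2)(v + 2); at v=4 this is 36, so v decreases.
u converges to its nearest critical value 2 (a local min of the u-part); v converges to 2. The iterate converges to (2, 2).

(2, 2)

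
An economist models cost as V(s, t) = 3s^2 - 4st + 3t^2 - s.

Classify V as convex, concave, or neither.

convex

V is quadratic, so its Hessian is the constant matrix H = [[6, -4], [-4, 6]].
det(H) = 20, tr(H) = 12.
det(H) > 0 and tr(H) > 0, so H is positive definite everywhere: convex.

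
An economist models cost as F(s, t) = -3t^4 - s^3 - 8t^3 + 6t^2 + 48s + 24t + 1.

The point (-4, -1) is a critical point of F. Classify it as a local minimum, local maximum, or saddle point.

local minimum

The mixed partial ∂²F/∂s∂t is 0, so the Hessian at any point is diag(F_ss, F_tt) = diag(-6s, 12(-3t^2 - 4t + 1)).
At (-4, -1): H = diag(24, 24).
Both eigenvalues are positive, so H is positive definite: a local minimum.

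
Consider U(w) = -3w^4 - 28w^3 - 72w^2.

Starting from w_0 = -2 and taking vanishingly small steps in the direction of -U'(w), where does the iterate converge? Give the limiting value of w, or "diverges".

U'(w) = -12w(w + 3)(w + 4), so U'(-2) = 48.
Gradient descent moves in the -U' direction, i.e. w is decreasing.
The nearest critical point in that direction is w = -3, where U'' = 36 > 0 (a local minimum). The iterate converges there.

-3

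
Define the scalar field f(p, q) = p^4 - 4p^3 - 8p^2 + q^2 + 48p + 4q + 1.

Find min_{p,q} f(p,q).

f(p,q) separates as A(p) + B(q) + 1, so its minimum is min A + min B + 1.
A'(p) = 4(p - 3)(p - 2)(p + 2) vanishes at p ∈ {-2, 2, 3}; B'(q) = 2q + 4 vanishes at q ∈ {-2}.
Local minima of A (where A''>0): A(-2)=-80, A(3)=45. Local minima of B: B(-2)=-4.
So the global minimum of f is A(-2) + B(-2) + 1 = -80 − 4 + 1 = -83, attained at (-2, -2).

-83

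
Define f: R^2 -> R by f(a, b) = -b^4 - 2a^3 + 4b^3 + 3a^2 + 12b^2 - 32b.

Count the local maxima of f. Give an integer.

2

f separates as a function of a plus a function of b, so ∇f=0 decouples.
∂f/∂a = -6a(a - 1) = 0 at a ∈ {0, 1}; ∂f/∂b = -4(b - 4)(b - 1)(b + 2) = 0 at b ∈ {-2, 1, 4}.
The Hessian is diagonal: diag(f_aa, f_bb). Second derivatives: f_aa(0)=6, f_aa(1)=-6; f_bb(-2)=-72, f_bb(1)=36, f_bb(4)=-72.
Local maxima occur where both diagonal entries negative: (1, -2), (1, 4). Count: 2.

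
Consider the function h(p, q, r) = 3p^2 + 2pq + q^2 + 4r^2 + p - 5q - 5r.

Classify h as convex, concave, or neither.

h is quadratic, so its Hessian is the constant matrix H = [[6, 2, 0], [2, 2, 0], [0, 0, 8]].
Leading principal minors: 6, 8, 64.
All positive ⇒ H ≻ 0 ⇒ convex.

convex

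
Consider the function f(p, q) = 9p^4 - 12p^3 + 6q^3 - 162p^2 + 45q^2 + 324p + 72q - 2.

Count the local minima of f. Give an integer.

2

f separates as a function of p plus a function of q, so ∇f=0 decouples.
∂f/∂p = 36(p - 3)(p - 1)(p + 3) = 0 at p ∈ {-3, 1, 3}; ∂f/∂q = 18(q + 1)(q + 4) = 0 at q ∈ {-4, -1}.
The Hessian is diagonal: diag(f_pp, f_qq). Second derivatives: f_pp(-3)=864, f_pp(1)=-288, f_pp(3)=432; f_qq(-4)=-54, f_qq(-1)=54.
Local minima occur where both diagonal entries positive: (-3, -1), (3, -1). Count: 2.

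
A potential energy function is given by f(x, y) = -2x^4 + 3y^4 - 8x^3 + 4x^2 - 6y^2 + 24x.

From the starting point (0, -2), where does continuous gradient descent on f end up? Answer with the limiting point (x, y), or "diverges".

(-1, -1)

f is separable, so gradient descent decouples: x follows -∂f/∂x, y follows -∂f/∂y.
∂f/∂x = -8(x - 1)(x + 1)(x + 3); at x=0 this is 24, so x decreases.
∂f/∂y = 12y(y - 1)(y + 1); at y=-2 this is -72, so y increases.
x converges to its nearest critical value -1 (a local min of the x-part); y converges to -1. The iterate converges to (-1, -1).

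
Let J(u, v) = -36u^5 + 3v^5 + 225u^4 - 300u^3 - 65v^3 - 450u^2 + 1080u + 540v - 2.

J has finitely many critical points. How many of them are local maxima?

J separates as a function of u plus a function of v, so ∇J=0 decouples.
∂J/∂u = -180(u - 3)(u - 2)(u - 1)(u + 1) = 0 at u ∈ {-1, 1, 2, 3}; ∂J/∂v = 15(v - 3)(v - 2)(v + 2)(v + 3) = 0 at v ∈ {-3, -2, 2, 3}.
The Hessian is diagonal: diag(J_uu, J_vv). Second derivatives: J_uu(-1)=4320, J_uu(1)=-720, J_uu(2)=540, J_uu(3)=-1440; J_vv(-3)=-450, J_vv(-2)=300, J_vv(2)=-300, J_vv(3)=450.
Local maxima occur where both diagonal entries negative: (1, -3), (1, 2), (3, -3), (3, 2). Count: 4.

4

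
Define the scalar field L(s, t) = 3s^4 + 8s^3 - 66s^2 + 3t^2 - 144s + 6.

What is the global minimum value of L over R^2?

L(s,t) separates as P(s) + Q(t) + 6, so its minimum is min P + min Q + 6.
P'(s) = 12(s - 3)(s + 1)(s + 4) vanishes at s ∈ {-4, -1, 3}; Q'(t) = 6t vanishes at t ∈ {0}.
Local minima of P (where P''>0): P(-4)=-224, P(3)=-567. Local minima of Q: Q(0)=0.
So the global minimum of L is P(3) + Q(0) + 6 = -567 + 0 + 6 = -561, attained at (3, 0).

-561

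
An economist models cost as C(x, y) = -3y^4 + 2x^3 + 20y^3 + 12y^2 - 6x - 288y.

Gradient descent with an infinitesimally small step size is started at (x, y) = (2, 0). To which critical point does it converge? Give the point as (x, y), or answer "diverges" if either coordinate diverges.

C is separable, so gradient descent decouples: x follows -∂C/∂x, y follows -∂C/∂y.
∂C/∂x = 6(x - 1)(x + 1); at x=2 this is 18, so x decreases.
∂C/∂y = -12(y - 4)(y - 3)(y + 2); at y=0 this is -288, so y increases.
x converges to its nearest critical value 1 (a local min of the x-part); y converges to 3. The iterate converges to (1, 3).

(1, 3)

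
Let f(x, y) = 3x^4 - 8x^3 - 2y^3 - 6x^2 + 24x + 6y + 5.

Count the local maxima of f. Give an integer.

f separates as a function of x plus a function of y, so ∇f=0 decouples.
∂f/∂x = 12(x - 2)(x - 1)(x + 1) = 0 at x ∈ {-1, 1, 2}; ∂f/∂y = -6(y - 1)(y + 1) = 0 at y ∈ {-1, 1}.
The Hessian is diagonal: diag(f_xx, f_yy). Second derivatives: f_xx(-1)=72, f_xx(1)=-24, f_xx(2)=36; f_yy(-1)=12, f_yy(1)=-12.
Local maxima occur where both diagonal entries negative: (1, 1). Count: 1.

1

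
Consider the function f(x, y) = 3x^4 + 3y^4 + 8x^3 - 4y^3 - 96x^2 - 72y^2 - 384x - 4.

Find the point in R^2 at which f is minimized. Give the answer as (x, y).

(4, 4)

f(x,y) separates as P(x) + Q(y) − 4, so its minimum is min P + min Q − 4.
P'(x) = 12(x - 4)(x + 2)(x + 4) vanishes at x ∈ {-4, -2, 4}; Q'(y) = 12y(y - 4)(y + 3) vanishes at y ∈ {-3, 0, 4}.
Local minima of P (where P''>0): P(-4)=256, P(4)=-1792. Local minima of Q: Q(-3)=-297, Q(4)=-640.
So the global minimum of f is P(4) + Q(4) − 4 = -1792 − 640 − 4 = -2436, attained at (4, 4).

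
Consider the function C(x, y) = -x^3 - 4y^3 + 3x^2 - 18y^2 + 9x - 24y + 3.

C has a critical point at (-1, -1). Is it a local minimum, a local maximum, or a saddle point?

The mixed partial ∂²C/∂x∂y is 0, so the Hessian at any point is diag(C_xx, C_yy) = diag(6(-x + 1), -12(2y + 3)).
At (-1, -1): H = diag(12, -12).
The eigenvalues have opposite signs, so H is indefinite: a saddle point.

saddle point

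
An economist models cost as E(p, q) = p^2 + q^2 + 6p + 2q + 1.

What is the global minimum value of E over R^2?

-9

E(p,q) separates as A(p) + B(q) + 1, so its minimum is min A + min B + 1.
A'(p) = 2p + 6 vanishes at p ∈ {-3}; B'(q) = 2q + 2 vanishes at q ∈ {-1}.
Local minima of A (where A''>0): A(-3)=-9. Local minima of B: B(-1)=-1.
So the global minimum of E is A(-3) + B(-1) + 1 = -9 − 1 + 1 = -9, attained at (-3, -1).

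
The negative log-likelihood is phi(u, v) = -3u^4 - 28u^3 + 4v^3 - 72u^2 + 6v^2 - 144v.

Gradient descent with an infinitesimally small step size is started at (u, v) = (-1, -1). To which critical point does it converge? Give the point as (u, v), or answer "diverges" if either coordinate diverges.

phi is separable, so gradient descent decouples: u follows -∂phi/∂u, v follows -∂phi/∂v.
∂phi/∂u = -12u(u + 3)(u + 4); at u=-1 this is 72, so u decreases.
∂phi/∂v = 12(v - 3)(v + 4); at v=-1 this is -144, so v increases.
u converges to its nearest critical value -3 (a local min of the u-part); v converges to 3. The iterate converges to (-3, 3).

(-3, 3)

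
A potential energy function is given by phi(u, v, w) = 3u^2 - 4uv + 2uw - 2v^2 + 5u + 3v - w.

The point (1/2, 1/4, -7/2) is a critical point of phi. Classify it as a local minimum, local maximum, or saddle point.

The Hessian is constant: H = [[6, -4, 2], [-4, -4, 0], [2, 0, 0]].
Leading principal minors: Δ₁ = 6, Δ₂ = -40, Δ₃ = 16.
The minors fit neither the all-positive nor the alternating-sign pattern, so H is indefinite: a saddle point.

saddle point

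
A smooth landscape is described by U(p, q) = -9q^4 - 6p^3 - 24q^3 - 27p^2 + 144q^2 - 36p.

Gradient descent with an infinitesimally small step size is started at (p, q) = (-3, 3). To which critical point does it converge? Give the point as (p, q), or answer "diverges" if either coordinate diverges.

U is separable, so gradient descent decouples: p follows -∂U/∂p, q follows -∂U/∂q.
∂U/∂p = -18(p + 1)(p + 2); at p=-3 this is -36, so p increases.
∂U/∂q = -36q(q - 2)(q + 4); at q=3 this is -756, so q increases.
The q-coordinate has no critical point in that direction and runs off to infinity.

diverges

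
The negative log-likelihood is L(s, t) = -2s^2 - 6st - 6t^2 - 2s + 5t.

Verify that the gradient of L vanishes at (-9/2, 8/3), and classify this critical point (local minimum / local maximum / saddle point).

local maximum

∇L = (-4s - 6t - 2, -6s - 12t + 5); substituting (-9/2, 8/3) gives ∇L = (0, 0), so (-9/2, 8/3) is indeed a critical point.
The Hessian of L is constant: H = [[-4, -6], [-6, -12]].
det(H) = (-4)·(-12) − (-6)² = 12.
det(H) > 0 and tr(H) = -16 < 0, so H is negative definite and the point is a local maximum.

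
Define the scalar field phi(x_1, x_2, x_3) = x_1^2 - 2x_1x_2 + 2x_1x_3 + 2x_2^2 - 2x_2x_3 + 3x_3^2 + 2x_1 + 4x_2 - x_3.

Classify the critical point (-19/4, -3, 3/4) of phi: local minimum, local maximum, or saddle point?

The Hessian is constant: H = [[2, -2, 2], [-2, 4, -2], [2, -2, 6]].
Leading principal minors: Δ₁ = 2, Δ₂ = 4, Δ₃ = 16.
All leading minors are positive, so H is positive definite: a local minimum.

local minimum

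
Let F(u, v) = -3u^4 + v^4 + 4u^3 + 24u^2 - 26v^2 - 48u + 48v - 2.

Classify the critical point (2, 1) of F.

local maximum

The mixed partial ∂²F/∂u∂v is 0, so the Hessian at any point is diag(F_uu, F_vv) = diag(12(-3u^2 + 2u + 4), 4(3v^2 - 13)).
At (2, 1): H = diag(-48, -40).
Both eigenvalues are negative, so H is negative definite: a local maximum.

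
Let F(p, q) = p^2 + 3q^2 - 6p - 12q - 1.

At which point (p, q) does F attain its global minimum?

F(p,q) separates as A(p) + B(q) − 1, so its minimum is min A + min B − 1.
A'(p) = 2p - 6 vanishes at p ∈ {3}; B'(q) = 6q - 12 vanishes at q ∈ {2}.
Local minima of A (where A''>0): A(3)=-9. Local minima of B: B(2)=-12.
So the global minimum of F is A(3) + B(2) − 1 = -9 − 12 − 1 = -22, attained at (3, 2).

(3, 2)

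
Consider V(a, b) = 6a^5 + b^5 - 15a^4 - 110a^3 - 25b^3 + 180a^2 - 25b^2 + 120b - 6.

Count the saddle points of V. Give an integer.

V separates as a function of a plus a function of b, so ∇V=0 decouples.
∂V/∂a = 30a(a - 4)(a - 1)(a + 3) = 0 at a ∈ {-3, 0, 1, 4}; ∂V/∂b = 5(b - 4)(b - 1)(b + 2)(b + 3) = 0 at b ∈ {-3, -2, 1, 4}.
The Hessian is diagonal: diag(V_aa, V_bb). Second derivatives: V_aa(-3)=-2520, V_aa(0)=360, V_aa(1)=-360, V_aa(4)=2520; V_bb(-3)=-140, V_bb(-2)=90, V_bb(1)=-180, V_bb(4)=630.
Saddle points occur where the two diagonal entries have opposite signs: (-3, -2), (-3, 4), (0, -3), (0, 1), (1, -2), (1, 4), (4, -3), (4, 1). Count: 8.

8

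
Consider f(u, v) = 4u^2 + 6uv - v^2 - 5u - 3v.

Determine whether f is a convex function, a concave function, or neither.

neither

f is quadratic, so its Hessian is the constant matrix H = [[8, 6], [6, -2]].
det(H) = -52, tr(H) = 6.
det(H) < 0, so H is indefinite: neither convex nor concave.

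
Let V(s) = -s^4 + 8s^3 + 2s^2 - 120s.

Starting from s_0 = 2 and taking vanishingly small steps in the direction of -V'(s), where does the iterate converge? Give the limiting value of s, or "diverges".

3

V'(s) = -4(s - 5)(s - 3)(s + 2), so V'(2) = -48.
Gradient descent moves in the -V' direction, i.e. s is increasing.
The nearest critical point in that direction is s = 3, where V'' = 40 > 0 (a local minimum). The iterate converges there.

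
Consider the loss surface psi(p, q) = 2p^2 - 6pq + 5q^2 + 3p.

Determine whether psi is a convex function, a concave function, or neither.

psi is quadratic, so its Hessian is the constant matrix H = [[4, -6], [-6, 10]].
det(H) = 4, tr(H) = 14.
det(H) > 0 and tr(H) > 0, so H is positive definite everywhere: convex.

convex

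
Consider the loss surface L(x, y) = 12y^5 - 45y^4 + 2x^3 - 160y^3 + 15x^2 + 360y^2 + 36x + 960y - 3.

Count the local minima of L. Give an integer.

2

L separates as a function of x plus a function of y, so ∇L=0 decouples.
∂L/∂x = 6(x + 2)(x + 3) = 0 at x ∈ {-3, -2}; ∂L/∂y = 60(y - 4)(y - 2)(y + 1)(y + 2) = 0 at y ∈ {-2, -1, 2, 4}.
The Hessian is diagonal: diag(L_xx, L_yy). Second derivatives: L_xx(-3)=-6, L_xx(-2)=6; L_yy(-2)=-1440, L_yy(-1)=900, L_yy(2)=-1440, L_yy(4)=3600.
Local minima occur where both diagonal entries positive: (-2, -1), (-2, 4). Count: 2.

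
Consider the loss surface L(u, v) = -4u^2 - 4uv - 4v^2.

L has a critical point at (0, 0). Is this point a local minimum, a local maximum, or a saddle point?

local maximum

The Hessian of L is constant: H = [[-8, -4], [-4, -8]].
det(H) = (-8)·(-8) − (-4)² = 48.
det(H) > 0 and tr(H) = -16 < 0, so H is negative definite and the point is a local maximum.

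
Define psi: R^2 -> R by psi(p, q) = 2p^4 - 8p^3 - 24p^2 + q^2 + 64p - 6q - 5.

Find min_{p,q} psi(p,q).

-142

psi(p,q) separates as A(p) + B(q) − 5, so its minimum is min A + min B − 5.
A'(p) = 8(p - 4)(p - 1)(p + 2) vanishes at p ∈ {-2, 1, 4}; B'(q) = 2q - 6 vanishes at q ∈ {3}.
Local minima of A (where A''>0): A(-2)=-128, A(4)=-128. Local minima of B: B(3)=-9.
So the global minimum of psi is A(-2) + B(3) − 5 = -128 − 9 − 5 = -142, attained at (-2, 3).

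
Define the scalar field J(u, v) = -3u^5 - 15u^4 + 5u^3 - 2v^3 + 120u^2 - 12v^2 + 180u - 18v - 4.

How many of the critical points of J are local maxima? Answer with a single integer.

2

J separates as a function of u plus a function of v, so ∇J=0 decouples.
∂J/∂u = -15(u - 2)(u + 1)(u + 2)(u + 3) = 0 at u ∈ {-3, -2, -1, 2}; ∂J/∂v = -6(v + 1)(v + 3) = 0 at v ∈ {-3, -1}.
The Hessian is diagonal: diag(J_uu, J_vv). Second derivatives: J_uu(-3)=150, J_uu(-2)=-60, J_uu(-1)=90, J_uu(2)=-900; J_vv(-3)=12, J_vv(-1)=-12.
Local maxima occur where both diagonal entries negative: (-2, -1), (2, -1). Count: 2.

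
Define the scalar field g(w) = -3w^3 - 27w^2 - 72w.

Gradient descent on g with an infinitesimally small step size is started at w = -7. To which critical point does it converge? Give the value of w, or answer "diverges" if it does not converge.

-4

g'(w) = -9(w + 2)(w + 4), so g'(-7) = -135.
Gradient descent moves in the -g' direction, i.e. w is increasing.
The nearest critical point in that direction is w = -4, where g'' = 18 > 0 (a local minimum). The iterate converges there.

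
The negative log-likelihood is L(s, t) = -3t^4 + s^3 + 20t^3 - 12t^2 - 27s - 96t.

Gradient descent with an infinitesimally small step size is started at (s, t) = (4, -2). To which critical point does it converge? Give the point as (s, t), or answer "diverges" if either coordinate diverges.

diverges

L is separable, so gradient descent decouples: s follows -∂L/∂s, t follows -∂L/∂t.
∂L/∂s = 3(s - 3)(s + 3); at s=4 this is 21, so s decreases.
∂L/∂t = -12(t - 4)(t - 2)(t + 1); at t=-2 this is 288, so t decreases.
The t-coordinate has no critical point in that direction and runs off to infinity.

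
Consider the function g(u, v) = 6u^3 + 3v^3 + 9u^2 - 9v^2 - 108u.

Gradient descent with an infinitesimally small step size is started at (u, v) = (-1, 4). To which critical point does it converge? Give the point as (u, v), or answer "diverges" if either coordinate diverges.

(2, 2)

g is separable, so gradient descent decouples: u follows -∂g/∂u, v follows -∂g/∂v.
∂g/∂u = 18(u - 2)(u + 3); at u=-1 this is -108, so u increases.
∂g/∂v = 9v(v - 2); at v=4 this is 72, so v decreases.
u converges to its nearest critical value 2 (a local min of the u-part); v converges to 2. The iterate converges to (2, 2).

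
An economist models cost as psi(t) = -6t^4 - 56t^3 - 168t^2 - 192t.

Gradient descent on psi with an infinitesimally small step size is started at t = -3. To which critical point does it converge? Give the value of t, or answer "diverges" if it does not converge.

psi'(t) = -24(t + 1)(t + 2)(t + 4), so psi'(-3) = -48.
Gradient descent moves in the -psi' direction, i.e. t is increasing.
The nearest critical point in that direction is t = -2, where psi'' = 48 > 0 (a local minimum). The iterate converges there.

-2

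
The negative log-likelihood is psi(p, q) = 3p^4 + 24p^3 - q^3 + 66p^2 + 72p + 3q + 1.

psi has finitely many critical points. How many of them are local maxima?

psi separates as a function of p plus a function of q, so ∇psi=0 decouples.
∂psi/∂p = 12(p + 1)(p + 2)(p + 3) = 0 at p ∈ {-3, -2, -1}; ∂psi/∂q = -3(q - 1)(q + 1) = 0 at q ∈ {-1, 1}.
The Hessian is diagonal: diag(psi_pp, psi_qq). Second derivatives: psi_pp(-3)=24, psi_pp(-2)=-12, psi_pp(-1)=24; psi_qq(-1)=6, psi_qq(1)=-6.
Local maxima occur where both diagonal entries negative: (-2, 1). Count: 1.

1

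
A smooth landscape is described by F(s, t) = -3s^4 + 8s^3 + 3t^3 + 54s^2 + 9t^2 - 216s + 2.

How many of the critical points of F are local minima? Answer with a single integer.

1

F separates as a function of s plus a function of t, so ∇F=0 decouples.
∂F/∂s = -12(s - 3)(s - 2)(s + 3) = 0 at s ∈ {-3, 2, 3}; ∂F/∂t = 9t(t + 2) = 0 at t ∈ {-2, 0}.
The Hessian is diagonal: diag(F_ss, F_tt). Second derivatives: F_ss(-3)=-360, F_ss(2)=60, F_ss(3)=-72; F_tt(-2)=-18, F_tt(0)=18.
Local minima occur where both diagonal entries positive: (2, 0). Count: 1.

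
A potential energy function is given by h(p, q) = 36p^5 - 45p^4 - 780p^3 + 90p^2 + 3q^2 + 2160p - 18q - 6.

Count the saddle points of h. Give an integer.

h separates as a function of p plus a function of q, so ∇h=0 decouples.
∂h/∂p = 180(p - 4)(p - 1)(p + 1)(p + 3) = 0 at p ∈ {-3, -1, 1, 4}; ∂h/∂q = 6(q - 3) = 0 at q ∈ {3}.
The Hessian is diagonal: diag(h_pp, h_qq). Second derivatives: h_pp(-3)=-10080, h_pp(-1)=3600, h_pp(1)=-4320, h_pp(4)=18900; h_qq(3)=6.
Saddle points occur where the two diagonal entries have opposite signs: (-3, 3), (1, 3). Count: 2.

2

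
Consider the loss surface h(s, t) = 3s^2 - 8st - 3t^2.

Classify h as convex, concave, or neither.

neither

h is quadratic, so its Hessian is the constant matrix H = [[6, -8], [-8, -6]].
det(H) = -100, tr(H) = 0.
det(H) < 0, so H is indefinite: neither convex nor concave.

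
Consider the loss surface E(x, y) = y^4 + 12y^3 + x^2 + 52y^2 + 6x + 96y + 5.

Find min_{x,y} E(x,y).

-68

E(x,y) separates as P(x) + Q(y) + 5, so its minimum is min P + min Q + 5.
P'(x) = 2x + 6 vanishes at x ∈ {-3}; Q'(y) = 4(y + 2)(y + 3)(y + 4) vanishes at y ∈ {-4, -3, -2}.
Local minima of P (where P''>0): P(-3)=-9. Local minima of Q: Q(-4)=-64, Q(-2)=-64.
So the global minimum of E is P(-3) + Q(-4) + 5 = -9 − 64 + 5 = -68, attained at (-3, -4).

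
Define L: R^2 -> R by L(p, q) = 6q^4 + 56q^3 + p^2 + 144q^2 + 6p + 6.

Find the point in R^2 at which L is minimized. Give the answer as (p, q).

L(p,q) separates as A(p) + B(q) + 6, so its minimum is min A + min B + 6.
A'(p) = 2p + 6 vanishes at p ∈ {-3}; B'(q) = 24q(q + 3)(q + 4) vanishes at q ∈ {-4, -3, 0}.
Local minima of A (where A''>0): A(-3)=-9. Local minima of B: B(-4)=256, B(0)=0.
So the global minimum of L is A(-3) + B(0) + 6 = -9 + 0 + 6 = -3, attained at (-3, 0).

(-3, 0)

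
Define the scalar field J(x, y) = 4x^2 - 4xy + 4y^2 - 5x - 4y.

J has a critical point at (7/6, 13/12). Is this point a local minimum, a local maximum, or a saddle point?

The Hessian of J is constant: H = [[8, -4], [-4, 8]].
det(H) = 8·8 − (-4)² = 48.
det(H) > 0 and tr(H) = 16 > 0, so H is positive definite and the point is a local minimum.

local minimum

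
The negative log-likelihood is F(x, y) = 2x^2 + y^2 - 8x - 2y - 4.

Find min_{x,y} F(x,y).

F(x,y) separates as P(x) + Q(y) − 4, so its minimum is min P + min Q − 4.
P'(x) = 4x - 8 vanishes at x ∈ {2}; Q'(y) = 2y - 2 vanishes at y ∈ {1}.
Local minima of P (where P''>0): P(2)=-8. Local minima of Q: Q(1)=-1.
So the global minimum of F is P(2) + Q(1) − 4 = -8 − 1 − 4 = -13, attained at (2, 1).

-13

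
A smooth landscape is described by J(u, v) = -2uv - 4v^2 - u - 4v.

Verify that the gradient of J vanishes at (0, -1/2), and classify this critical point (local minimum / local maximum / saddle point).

saddle point

∇J = (-2v - 1, -2u - 8v - 4); substituting (0, -1/2) gives ∇J = (0, 0), so (0, -1/2) is indeed a critical point.
The Hessian of J is constant: H = [[0, -2], [-2, -8]].
det(H) = 0·(-8) − (-2)² = -4.
Since det(H) < 0, H is indefinite and the critical point is a saddle point.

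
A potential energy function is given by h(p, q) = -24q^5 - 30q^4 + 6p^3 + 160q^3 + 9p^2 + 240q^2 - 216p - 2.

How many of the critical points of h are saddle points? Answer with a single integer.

h separates as a function of p plus a function of q, so ∇h=0 decouples.
∂h/∂p = 18(p - 3)(p + 4) = 0 at p ∈ {-4, 3}; ∂h/∂q = -120q(q - 2)(q + 1)(q + 2) = 0 at q ∈ {-2, -1, 0, 2}.
The Hessian is diagonal: diag(h_pp, h_qq). Second derivatives: h_pp(-4)=-126, h_pp(3)=126; h_qq(-2)=960, h_qq(-1)=-360, h_qq(0)=480, h_qq(2)=-2880.
Saddle points occur where the two diagonal entries have opposite signs: (-4, -2), (-4, 0), (3, -1), (3, 2). Count: 4.

4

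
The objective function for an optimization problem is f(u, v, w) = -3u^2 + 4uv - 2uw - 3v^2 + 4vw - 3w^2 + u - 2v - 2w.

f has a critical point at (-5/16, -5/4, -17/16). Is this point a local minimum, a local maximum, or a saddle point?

local maximum

The Hessian is constant: H = [[-6, 4, -2], [4, -6, 4], [-2, 4, -6]].
Leading principal minors: Δ₁ = -6, Δ₂ = 20, Δ₃ = -64.
The minors alternate sign starting negative (−, +, −), so H is negative definite: a local maximum.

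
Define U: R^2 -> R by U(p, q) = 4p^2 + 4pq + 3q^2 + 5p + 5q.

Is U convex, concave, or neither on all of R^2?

convex

U is quadratic, so its Hessian is the constant matrix H = [[8, 4], [4, 6]].
det(H) = 32, tr(H) = 14.
det(H) > 0 and tr(H) > 0, so H is positive definite everywhere: convex.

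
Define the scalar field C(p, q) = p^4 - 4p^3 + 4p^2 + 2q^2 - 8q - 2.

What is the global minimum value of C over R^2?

-10

C(p,q) separates as A(p) + B(q) − 2, so its minimum is min A + min B − 2.
A'(p) = 4p(p - 2)(p - 1) vanishes at p ∈ {0, 1, 2}; B'(q) = 4q - 8 vanishes at q ∈ {2}.
Local minima of A (where A''>0): A(0)=0, A(2)=0. Local minima of B: B(2)=-8.
So the global minimum of C is A(0) + B(2) − 2 = 0 − 8 − 2 = -10, attained at (0, 2).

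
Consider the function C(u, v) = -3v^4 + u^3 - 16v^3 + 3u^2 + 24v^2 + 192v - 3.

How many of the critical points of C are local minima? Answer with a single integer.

1

C separates as a function of u plus a function of v, so ∇C=0 decouples.
∂C/∂u = 3u(u + 2) = 0 at u ∈ {-2, 0}; ∂C/∂v = -12(v - 2)(v + 2)(v + 4) = 0 at v ∈ {-4, -2, 2}.
The Hessian is diagonal: diag(C_uu, C_vv). Second derivatives: C_uu(-2)=-6, C_uu(0)=6; C_vv(-4)=-144, C_vv(-2)=96, C_vv(2)=-288.
Local minima occur where both diagonal entries positive: (0, -2). Count: 1.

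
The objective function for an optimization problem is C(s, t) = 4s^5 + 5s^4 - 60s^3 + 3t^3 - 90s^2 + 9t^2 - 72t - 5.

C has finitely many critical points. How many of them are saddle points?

4

C separates as a function of s plus a function of t, so ∇C=0 decouples.
∂C/∂s = 20s(s - 3)(s + 1)(s + 3) = 0 at s ∈ {-3, -1, 0, 3}; ∂C/∂t = 9(t - 2)(t + 4) = 0 at t ∈ {-4, 2}.
The Hessian is diagonal: diag(C_ss, C_tt). Second derivatives: C_ss(-3)=-720, C_ss(-1)=160, C_ss(0)=-180, C_ss(3)=1440; C_tt(-4)=-54, C_tt(2)=54.
Saddle points occur where the two diagonal entries have opposite signs: (-3, 2), (-1, -4), (0, 2), (3, -4). Count: 4.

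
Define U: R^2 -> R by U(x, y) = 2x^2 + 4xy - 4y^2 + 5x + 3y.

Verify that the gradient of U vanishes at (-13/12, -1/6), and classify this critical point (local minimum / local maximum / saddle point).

saddle point

∇U = (4x + 4y + 5, 4x - 8y + 3); substituting (-13/12, -1/6) gives ∇U = (0, 0), so (-13/12, -1/6) is indeed a critical point.
The Hessian of U is constant: H = [[4, 4], [4, -8]].
det(H) = 4·(-8) − 4² = -48.
Since det(H) < 0, H is indefinite and the critical point is a saddle point.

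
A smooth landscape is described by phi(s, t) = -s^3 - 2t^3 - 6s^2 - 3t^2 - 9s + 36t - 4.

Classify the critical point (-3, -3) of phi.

local minimum

The mixed partial ∂²phi/∂s∂t is 0, so the Hessian at any point is diag(phi_ss, phi_tt) = diag(-6(s + 2), -6(2t + 1)).
At (-3, -3): H = diag(6, 30).
Both eigenvalues are positive, so H is positive definite: a local minimum.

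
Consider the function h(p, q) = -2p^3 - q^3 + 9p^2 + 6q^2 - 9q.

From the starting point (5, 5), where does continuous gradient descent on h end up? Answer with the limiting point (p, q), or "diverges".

h is separable, so gradient descent decouples: p follows -∂h/∂p, q follows -∂h/∂q.
∂h/∂p = -6p(p - 3); at p=5 this is -60, so p increases.
∂h/∂q = -3(q - 3)(q - 1); at q=5 this is -24, so q increases.
The p-coordinate has no critical point in that direction and runs off to infinity.

diverges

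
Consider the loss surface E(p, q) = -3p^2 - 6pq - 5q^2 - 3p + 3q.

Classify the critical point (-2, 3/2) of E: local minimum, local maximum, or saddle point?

local maximum

The Hessian of E is constant: H = [[-6, -6], [-6, -10]].
det(H) = (-6)·(-10) − (-6)² = 24.
det(H) > 0 and tr(H) = -16 < 0, so H is negative definite and the point is a local maximum.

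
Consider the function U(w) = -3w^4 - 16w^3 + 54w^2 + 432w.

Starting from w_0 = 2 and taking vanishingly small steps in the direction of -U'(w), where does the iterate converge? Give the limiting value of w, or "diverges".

U'(w) = -12(w - 3)(w + 3)(w + 4), so U'(2) = 360.
Gradient descent moves in the -U' direction, i.e. w is decreasing.
The nearest critical point in that direction is w = -3, where U'' = 72 > 0 (a local minimum). The iterate converges there.

-3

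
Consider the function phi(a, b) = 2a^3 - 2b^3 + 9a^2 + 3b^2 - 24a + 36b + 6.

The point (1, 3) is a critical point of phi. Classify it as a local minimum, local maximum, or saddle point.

The mixed partial ∂²phi/∂a∂b is 0, so the Hessian at any point is diag(phi_aa, phi_bb) = diag(6(2a + 3), 6(-2b + 1)).
At (1, 3): H = diag(30, -30).
The eigenvalues have opposite signs, so H is indefinite: a saddle point.

saddle point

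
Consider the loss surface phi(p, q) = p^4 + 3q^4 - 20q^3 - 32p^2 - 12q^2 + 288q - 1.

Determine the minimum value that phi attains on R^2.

-673

phi(p,q) separates as A(p) + B(q) − 1, so its minimum is min A + min B − 1.
A'(p) = 4p(p - 4)(p + 4) vanishes at p ∈ {-4, 0, 4}; B'(q) = 12(q - 4)(q - 3)(q + 2) vanishes at q ∈ {-2, 3, 4}.
Local minima of A (where A''>0): A(-4)=-256, A(4)=-256. Local minima of B: B(-2)=-416, B(4)=448.
So the global minimum of phi is A(-4) + B(-2) − 1 = -256 − 416 − 1 = -673, attained at (-4, -2).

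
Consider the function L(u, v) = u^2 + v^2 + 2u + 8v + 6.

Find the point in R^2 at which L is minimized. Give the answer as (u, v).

(-1, -4)

L(u,v) separates as P(u) + Q(v) + 6, so its minimum is min P + min Q + 6.
P'(u) = 2u + 2 vanishes at u ∈ {-1}; Q'(v) = 2v + 8 vanishes at v ∈ {-4}.
Local minima of P (where P''>0): P(-1)=-1. Local minima of Q: Q(-4)=-16.
So the global minimum of L is P(-1) + Q(-4) + 6 = -1 − 16 + 6 = -11, attained at (-1, -4).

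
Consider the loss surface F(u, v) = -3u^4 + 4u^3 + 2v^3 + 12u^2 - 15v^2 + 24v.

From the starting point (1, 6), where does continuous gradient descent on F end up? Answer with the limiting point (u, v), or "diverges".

(0, 4)

F is separable, so gradient descent decouples: u follows -∂F/∂u, v follows -∂F/∂v.
∂F/∂u = -12u(u - 2)(u + 1); at u=1 this is 24, so u decreases.
∂F/∂v = 6(v - 4)(v - 1); at v=6 this is 60, so v decreases.
u converges to its nearest critical value 0 (a local min of the u-part); v converges to 4. The iterate converges to (0, 4).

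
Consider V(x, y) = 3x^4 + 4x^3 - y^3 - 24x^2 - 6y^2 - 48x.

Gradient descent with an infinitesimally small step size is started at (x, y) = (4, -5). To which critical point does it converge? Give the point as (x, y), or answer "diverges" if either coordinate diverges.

V is separable, so gradient descent decouples: x follows -∂V/∂x, y follows -∂V/∂y.
∂V/∂x = 12(x - 2)(x + 1)(x + 2); at x=4 this is 720, so x decreases.
∂V/∂y = -3y(y + 4); at y=-5 this is -15, so y increases.
x converges to its nearest critical value 2 (a local min of the x-part); y converges to -4. The iterate converges to (2, -4).

(2, -4)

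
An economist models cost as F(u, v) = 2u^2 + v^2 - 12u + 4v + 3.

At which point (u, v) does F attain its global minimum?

(3, -2)

F(u,v) separates as P(u) + Q(v) + 3, so its minimum is min P + min Q + 3.
P'(u) = 4u - 12 vanishes at u ∈ {3}; Q'(v) = 2v + 4 vanishes at v ∈ {-2}.
Local minima of P (where P''>0): P(3)=-18. Local minima of Q: Q(-2)=-4.
So the global minimum of F is P(3) + Q(-2) + 3 = -18 − 4 + 3 = -19, attained at (3, -2).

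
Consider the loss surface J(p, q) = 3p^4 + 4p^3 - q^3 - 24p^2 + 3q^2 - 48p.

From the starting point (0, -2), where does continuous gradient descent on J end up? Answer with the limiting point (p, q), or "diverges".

J is separable, so gradient descent decouples: p follows -∂J/∂p, q follows -∂J/∂q.
∂J/∂p = 12(p - 2)(p + 1)(p + 2); at p=0 this is -48, so p increases.
∂J/∂q = -3q(q - 2); at q=-2 this is -24, so q increases.
p converges to its nearest critical value 2 (a local min of the p-part); q converges to 0. The iterate converges to (2, 0).

(2, 0)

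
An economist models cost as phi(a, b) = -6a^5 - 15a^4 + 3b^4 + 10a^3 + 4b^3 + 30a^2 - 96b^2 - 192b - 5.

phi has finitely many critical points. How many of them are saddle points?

6

phi separates as a function of a plus a function of b, so ∇phi=0 decouples.
∂phi/∂a = -30a(a - 1)(a + 1)(a + 2) = 0 at a ∈ {-2, -1, 0, 1}; ∂phi/∂b = 12(b - 4)(b + 1)(b + 4) = 0 at b ∈ {-4, -1, 4}.
The Hessian is diagonal: diag(phi_aa, phi_bb). Second derivatives: phi_aa(-2)=180, phi_aa(-1)=-60, phi_aa(0)=60, phi_aa(1)=-180; phi_bb(-4)=288, phi_bb(-1)=-180, phi_bb(4)=480.
Saddle points occur where the two diagonal entries have opposite signs: (-2, -1), (-1, -4), (-1, 4), (0, -1), (1, -4), (1, 4). Count: 6.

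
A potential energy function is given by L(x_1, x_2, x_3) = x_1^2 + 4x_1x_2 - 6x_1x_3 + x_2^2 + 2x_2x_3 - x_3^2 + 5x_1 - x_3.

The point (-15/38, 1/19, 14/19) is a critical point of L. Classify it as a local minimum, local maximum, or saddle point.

The Hessian is constant: H = [[2, 4, -6], [4, 2, 2], [-6, 2, -2]].
Leading principal minors: Δ₁ = 2, Δ₂ = -12, Δ₃ = -152.
The minors fit neither the all-positive nor the alternating-sign pattern, so H is indefinite: a saddle point.

saddle point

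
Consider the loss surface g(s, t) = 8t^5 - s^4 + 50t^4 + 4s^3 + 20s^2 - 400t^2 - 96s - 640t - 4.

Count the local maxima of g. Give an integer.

g separates as a function of s plus a function of t, so ∇g=0 decouples.
∂g/∂s = -4(s - 4)(s - 2)(s + 3) = 0 at s ∈ {-3, 2, 4}; ∂g/∂t = 40(t - 2)(t + 1)(t + 2)(t + 4) = 0 at t ∈ {-4, -2, -1, 2}.
The Hessian is diagonal: diag(g_ss, g_tt). Second derivatives: g_ss(-3)=-140, g_ss(2)=40, g_ss(4)=-56; g_tt(-4)=-1440, g_tt(-2)=320, g_tt(-1)=-360, g_tt(2)=2880.
Local maxima occur where both diagonal entries negative: (-3, -4), (-3, -1), (4, -4), (4, -1). Count: 4.

4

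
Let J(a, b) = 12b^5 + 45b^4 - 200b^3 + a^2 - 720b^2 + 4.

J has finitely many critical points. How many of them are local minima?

2

J separates as a function of a plus a function of b, so ∇J=0 decouples.
∂J/∂a = 2a = 0 at a ∈ {0}; ∂J/∂b = 60b(b - 3)(b + 2)(b + 4) = 0 at b ∈ {-4, -2, 0, 3}.
The Hessian is diagonal: diag(J_aa, J_bb). Second derivatives: J_aa(0)=2; J_bb(-4)=-3360, J_bb(-2)=1200, J_bb(0)=-1440, J_bb(3)=6300.
Local minima occur where both diagonal entries positive: (0, -2), (0, 3). Count: 2.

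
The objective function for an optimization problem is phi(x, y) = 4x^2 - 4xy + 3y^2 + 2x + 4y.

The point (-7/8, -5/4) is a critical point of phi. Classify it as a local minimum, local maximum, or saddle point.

local minimum

The Hessian of phi is constant: H = [[8, -4], [-4, 6]].
det(H) = 8·6 − (-4)² = 32.
det(H) > 0 and tr(H) = 14 > 0, so H is positive definite and the point is a local minimum.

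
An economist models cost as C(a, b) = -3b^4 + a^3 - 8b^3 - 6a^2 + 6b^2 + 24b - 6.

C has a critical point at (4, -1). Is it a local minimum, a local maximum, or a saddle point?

The mixed partial ∂²C/∂a∂b is 0, so the Hessian at any point is diag(C_aa, C_bb) = diag(6(a - 2), 12(-3b^2 - 4b + 1)).
At (4, -1): H = diag(12, 24).
Both eigenvalues are positive, so H is positive definite: a local minimum.

local minimum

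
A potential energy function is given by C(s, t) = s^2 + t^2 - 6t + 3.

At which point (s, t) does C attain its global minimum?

C(s,t) separates as P(s) + Q(t) + 3, so its minimum is min P + min Q + 3.
P'(s) = 2s vanishes at s ∈ {0}; Q'(t) = 2(t - 3) vanishes at t ∈ {3}.
Local minima of P (where P''>0): P(0)=0. Local minima of Q: Q(3)=-9.
So the global minimum of C is P(0) + Q(3) + 3 = 0 − 9 + 3 = -6, attained at (0, 3).

(0, 3)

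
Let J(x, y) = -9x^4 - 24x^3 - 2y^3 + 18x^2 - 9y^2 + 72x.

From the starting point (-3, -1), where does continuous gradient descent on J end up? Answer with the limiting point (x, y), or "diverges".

J is separable, so gradient descent decouples: x follows -∂J/∂x, y follows -∂J/∂y.
∂J/∂x = -36(x - 1)(x + 1)(x + 2); at x=-3 this is 288, so x decreases.
∂J/∂y = -6y(y + 3); at y=-1 this is 12, so y decreases.
The x-coordinate has no critical point in that direction and runs off to infinity.

diverges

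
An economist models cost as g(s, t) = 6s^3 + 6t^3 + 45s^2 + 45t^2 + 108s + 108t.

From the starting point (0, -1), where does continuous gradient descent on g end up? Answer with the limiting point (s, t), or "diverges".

g is separable, so gradient descent decouples: s follows -∂g/∂s, t follows -∂g/∂t.
∂g/∂s = 18(s + 2)(s + 3); at s=0 this is 108, so s decreases.
∂g/∂t = 18(t + 2)(t + 3); at t=-1 this is 36, so t decreases.
s converges to its nearest critical value -2 (a local min of the s-part); t converges to -2. The iterate converges to (-2, -2).

(-2, -2)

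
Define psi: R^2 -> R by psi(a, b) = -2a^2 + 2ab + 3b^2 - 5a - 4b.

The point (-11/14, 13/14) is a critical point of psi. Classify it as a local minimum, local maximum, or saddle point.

The Hessian of psi is constant: H = [[-4, 2], [2, 6]].
det(H) = (-4)·6 − 2² = -28.
Since det(H) < 0, H is indefinite and the critical point is a saddle point.

saddle point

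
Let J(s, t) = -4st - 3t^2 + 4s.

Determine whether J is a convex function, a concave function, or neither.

neither

J is quadratic, so its Hessian is the constant matrix H = [[0, -4], [-4, -6]].
det(H) = -16, tr(H) = -6.
det(H) < 0, so H is indefinite: neither convex nor concave.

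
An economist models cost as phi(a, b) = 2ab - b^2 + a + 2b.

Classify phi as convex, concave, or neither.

phi is quadratic, so its Hessian is the constant matrix H = [[0, 2], [2, -2]].
det(H) = -4, tr(H) = -2.
det(H) < 0, so H is indefinite: neither convex nor concave.

neither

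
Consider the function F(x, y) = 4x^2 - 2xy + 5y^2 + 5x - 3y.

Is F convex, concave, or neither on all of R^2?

F is quadratic, so its Hessian is the constant matrix H = [[8, -2], [-2, 10]].
det(H) = 76, tr(H) = 18.
det(H) > 0 and tr(H) > 0, so H is positive definite everywhere: convex.

convex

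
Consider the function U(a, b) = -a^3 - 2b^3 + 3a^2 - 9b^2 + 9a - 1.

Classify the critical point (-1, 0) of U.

saddle point

The mixed partial ∂²U/∂a∂b is 0, so the Hessian at any point is diag(U_aa, U_bb) = diag(6(-a + 1), -6(2b + 3)).
At (-1, 0): H = diag(12, -18).
The eigenvalues have opposite signs, so H is indefinite: a saddle point.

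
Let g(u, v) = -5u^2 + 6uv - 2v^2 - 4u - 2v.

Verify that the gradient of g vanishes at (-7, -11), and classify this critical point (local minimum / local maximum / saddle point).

∇g = (-10u + 6v - 4, 6u - 4v - 2); substituting (-7, -11) gives ∇g = (0, 0), so (-7, -11) is indeed a critical point.
The Hessian of g is constant: H = [[-10, 6], [6, -4]].
det(H) = (-10)·(-4) − 6² = 4.
det(H) > 0 and tr(H) = -14 < 0, so H is negative definite and the point is a local maximum.

local maximum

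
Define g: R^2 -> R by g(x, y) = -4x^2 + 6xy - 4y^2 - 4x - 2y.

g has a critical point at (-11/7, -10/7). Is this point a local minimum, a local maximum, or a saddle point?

local maximum

The Hessian of g is constant: H = [[-8, 6], [6, -8]].
det(H) = (-8)·(-8) − 6² = 28.
det(H) > 0 and tr(H) = -16 < 0, so H is negative definite and the point is a local maximum.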